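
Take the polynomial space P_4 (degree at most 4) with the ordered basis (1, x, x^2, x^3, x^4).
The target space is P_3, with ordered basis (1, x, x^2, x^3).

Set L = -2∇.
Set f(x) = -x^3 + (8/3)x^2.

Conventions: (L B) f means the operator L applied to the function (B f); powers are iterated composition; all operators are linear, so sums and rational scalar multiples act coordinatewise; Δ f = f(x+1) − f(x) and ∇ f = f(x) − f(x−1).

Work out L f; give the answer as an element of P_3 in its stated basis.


g(x) = 6x^2 - (50/3)x + 22/3

∇ f = -3x^2 + (25/3)x - 11/3
(-2∇) f = 6x^2 - (50/3)x + 22/3


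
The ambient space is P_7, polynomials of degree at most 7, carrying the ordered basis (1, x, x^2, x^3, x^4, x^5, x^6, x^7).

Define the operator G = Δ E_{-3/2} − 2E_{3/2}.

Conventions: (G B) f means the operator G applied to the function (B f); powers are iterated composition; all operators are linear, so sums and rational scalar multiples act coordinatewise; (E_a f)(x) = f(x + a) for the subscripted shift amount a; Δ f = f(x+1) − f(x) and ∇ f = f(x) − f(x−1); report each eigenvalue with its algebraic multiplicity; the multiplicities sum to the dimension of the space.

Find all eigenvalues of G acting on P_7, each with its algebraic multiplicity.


λ = -2 (multiplicity 8)

image of 1: -2
image of x: -2x - 2
image of x^2: -2x^2 - 4x - 13/2
image of x^3: -2x^3 - 6x^2 - (39/2)x - 7/2
image of x^4: -2x^4 - 8x^3 - 39x^2 - 14x - 121/8
image of x^5: -2x^5 - 10x^4 - 65x^3 - 35x^2 - (605/8)x - 61/8
image of x^6: -2x^6 - 12x^5 - (195/2)x^4 - 70x^3 - (1815/8)x^2 - (183/4)x - 1093/32
image of x^7: -2x^7 - 14x^6 - (273/2)x^5 - (245/2)x^4 - (4235/8)x^3 - (1281/8)x^2 - (7651/32)x - 547/32
the matrix is upper triangular; its diagonal is (-2, -2, -2, -2, -2, -2, -2, -2)
for a triangular matrix the eigenvalues are the diagonal entries, with algebraic multiplicity their repetition count


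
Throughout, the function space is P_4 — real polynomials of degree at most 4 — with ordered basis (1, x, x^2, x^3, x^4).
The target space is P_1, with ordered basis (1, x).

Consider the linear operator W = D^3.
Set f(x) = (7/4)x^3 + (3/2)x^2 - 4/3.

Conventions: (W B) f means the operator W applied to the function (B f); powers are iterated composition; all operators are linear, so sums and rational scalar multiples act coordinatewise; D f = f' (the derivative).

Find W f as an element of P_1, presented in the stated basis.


D f = (21/4)x^2 + 3x
D D f = (21/2)x + 3
D D D f = 21/2

g(x) = 21/2


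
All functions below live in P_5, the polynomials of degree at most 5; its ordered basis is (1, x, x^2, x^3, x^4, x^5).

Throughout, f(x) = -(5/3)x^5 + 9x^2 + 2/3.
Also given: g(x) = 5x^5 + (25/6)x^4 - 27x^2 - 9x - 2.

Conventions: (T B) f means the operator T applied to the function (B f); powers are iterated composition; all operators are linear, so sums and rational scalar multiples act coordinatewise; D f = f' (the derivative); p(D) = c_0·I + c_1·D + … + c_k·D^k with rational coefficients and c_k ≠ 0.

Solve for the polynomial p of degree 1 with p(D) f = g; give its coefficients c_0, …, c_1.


D^0 f = -(5/3)x^5 + 9x^2 + 2/3
D^1 f = -(25/3)x^4 + 18x
matching coefficients of g against c_0 f + c_1 Df + … from the top degree down determines the c_i
solution: c_0 = -3, c_1 = -1/2

p(D) = -3·I − (1/2)·D, i.e. c_0 = -3, c_1 = -1/2


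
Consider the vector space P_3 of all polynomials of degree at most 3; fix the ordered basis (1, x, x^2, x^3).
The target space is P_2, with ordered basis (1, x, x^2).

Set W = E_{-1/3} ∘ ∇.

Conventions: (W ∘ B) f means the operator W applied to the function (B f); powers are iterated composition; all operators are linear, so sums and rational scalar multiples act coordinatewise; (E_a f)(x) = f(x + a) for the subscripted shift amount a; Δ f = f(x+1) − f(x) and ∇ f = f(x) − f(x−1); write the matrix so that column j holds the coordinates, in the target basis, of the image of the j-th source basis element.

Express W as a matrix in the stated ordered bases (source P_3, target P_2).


image of 1: 0
image of x: 1
image of x^2: 2x - 5/3
image of x^3: 3x^2 - 5x + 7/3
each image's coordinates form column j of the matrix

the matrix is [[0, 1, -5/3, 7/3]; [0, 0, 2, -5]; [0, 0, 0, 3]] (rows listed top to bottom)


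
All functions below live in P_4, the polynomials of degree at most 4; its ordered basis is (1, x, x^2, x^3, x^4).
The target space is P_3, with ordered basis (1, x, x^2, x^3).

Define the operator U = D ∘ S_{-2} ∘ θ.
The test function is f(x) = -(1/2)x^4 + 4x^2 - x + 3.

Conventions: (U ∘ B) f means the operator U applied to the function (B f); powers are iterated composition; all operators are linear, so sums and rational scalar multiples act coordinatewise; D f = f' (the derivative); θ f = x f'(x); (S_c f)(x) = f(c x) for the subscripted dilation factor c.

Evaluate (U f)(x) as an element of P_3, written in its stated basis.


θ f = -2x^4 + 8x^2 - x
S_{-2} θ f = -32x^4 + 32x^2 + 2x
D S_{-2} θ f = -128x^3 + 64x + 2

the image equals g(x) = -128x^3 + 64x + 2


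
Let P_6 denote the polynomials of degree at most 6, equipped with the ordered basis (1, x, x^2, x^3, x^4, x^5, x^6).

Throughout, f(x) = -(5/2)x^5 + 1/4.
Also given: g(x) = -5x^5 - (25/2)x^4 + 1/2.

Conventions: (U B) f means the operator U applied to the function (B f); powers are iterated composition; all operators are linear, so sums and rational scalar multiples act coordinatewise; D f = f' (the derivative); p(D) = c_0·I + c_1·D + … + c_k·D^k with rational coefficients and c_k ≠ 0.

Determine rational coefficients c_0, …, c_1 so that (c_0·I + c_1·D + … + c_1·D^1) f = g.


c_0 = 2, c_1 = 1

D^0 f = -(5/2)x^5 + 1/4
D^1 f = -(25/2)x^4
matching coefficients of g against c_0 f + c_1 Df + … from the top degree down determines the c_i
solution: c_0 = 2, c_1 = 1


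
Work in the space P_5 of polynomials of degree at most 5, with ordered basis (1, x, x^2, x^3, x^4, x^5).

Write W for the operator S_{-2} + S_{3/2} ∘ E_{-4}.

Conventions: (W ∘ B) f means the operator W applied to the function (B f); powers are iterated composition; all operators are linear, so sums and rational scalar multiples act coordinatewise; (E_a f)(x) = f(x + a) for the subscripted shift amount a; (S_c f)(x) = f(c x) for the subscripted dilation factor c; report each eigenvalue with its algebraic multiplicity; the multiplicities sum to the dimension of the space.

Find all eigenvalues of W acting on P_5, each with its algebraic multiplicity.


λ = -781/32 (multiplicity 1), λ = -37/8 (multiplicity 1), λ = -1/2 (multiplicity 1), λ = 2 (multiplicity 1), λ = 25/4 (multiplicity 1), λ = 337/16 (multiplicity 1)

image of 1: 2
image of x: -(1/2)x - 4
image of x^2: (25/4)x^2 - 12x + 16
image of x^3: -(37/8)x^3 - 27x^2 + 72x - 64
image of x^4: (337/16)x^4 - 54x^3 + 216x^2 - 384x + 256
image of x^5: -(781/32)x^5 - (405/4)x^4 + 540x^3 - 1440x^2 + 1920x - 1024
the matrix is upper triangular; its diagonal is (2, -1/2, 25/4, -37/8, 337/16, -781/32)
for a triangular matrix the eigenvalues are the diagonal entries, with algebraic multiplicity their repetition count


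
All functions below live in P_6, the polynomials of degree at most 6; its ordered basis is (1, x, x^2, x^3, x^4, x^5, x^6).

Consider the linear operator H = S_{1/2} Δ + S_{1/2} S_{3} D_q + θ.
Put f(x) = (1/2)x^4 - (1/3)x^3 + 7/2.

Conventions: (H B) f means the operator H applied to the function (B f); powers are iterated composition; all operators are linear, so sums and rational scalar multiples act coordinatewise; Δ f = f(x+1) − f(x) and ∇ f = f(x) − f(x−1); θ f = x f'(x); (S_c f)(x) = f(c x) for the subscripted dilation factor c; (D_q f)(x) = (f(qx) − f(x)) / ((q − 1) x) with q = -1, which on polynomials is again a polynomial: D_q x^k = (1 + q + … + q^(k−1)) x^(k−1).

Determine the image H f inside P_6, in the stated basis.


Δ f = 2x^3 + 2x^2 + x + 1/6
S_{1/2} Δ f = (1/4)x^3 + (1/2)x^2 + (1/2)x + 1/6
D_q f = -(1/3)x^2
S_{3} D_q f = -3x^2
S_{1/2} S_{3} D_q f = -(3/4)x^2
θ f = 2x^4 - x^3
(S_{1/2} Δ + S_{1/2} S_{3} D_q + θ) f = 2x^4 - (3/4)x^3 - (1/4)x^2 + (1/2)x + 1/6

the result is g(x) = 2x^4 - (3/4)x^3 - (1/4)x^2 + (1/2)x + 1/6


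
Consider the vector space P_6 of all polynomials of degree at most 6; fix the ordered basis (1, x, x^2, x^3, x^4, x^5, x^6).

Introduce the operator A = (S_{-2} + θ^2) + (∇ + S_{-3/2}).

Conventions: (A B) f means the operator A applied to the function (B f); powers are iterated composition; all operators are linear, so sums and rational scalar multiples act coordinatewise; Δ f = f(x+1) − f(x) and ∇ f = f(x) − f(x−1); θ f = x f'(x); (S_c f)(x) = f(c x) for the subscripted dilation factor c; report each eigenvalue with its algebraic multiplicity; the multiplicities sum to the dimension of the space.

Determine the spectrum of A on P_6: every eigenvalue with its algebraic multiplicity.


λ = -467/32 (multiplicity 1), λ = -5/2 (multiplicity 1), λ = -19/8 (multiplicity 1), λ = 2 (multiplicity 1), λ = 41/4 (multiplicity 1), λ = 593/16 (multiplicity 1), λ = 7129/64 (multiplicity 1)

image of 1: 2
image of x: -(5/2)x + 1
image of x^2: (41/4)x^2 + 2x - 1
image of x^3: -(19/8)x^3 + 3x^2 - 3x + 1
image of x^4: (593/16)x^4 + 4x^3 - 6x^2 + 4x - 1
image of x^5: -(467/32)x^5 + 5x^4 - 10x^3 + 10x^2 - 5x + 1
image of x^6: (7129/64)x^6 + 6x^5 - 15x^4 + 20x^3 - 15x^2 + 6x - 1
the matrix is upper triangular; its diagonal is (2, -5/2, 41/4, -19/8, 593/16, -467/32, 7129/64)
for a triangular matrix the eigenvalues are the diagonal entries, with algebraic multiplicity their repetition count


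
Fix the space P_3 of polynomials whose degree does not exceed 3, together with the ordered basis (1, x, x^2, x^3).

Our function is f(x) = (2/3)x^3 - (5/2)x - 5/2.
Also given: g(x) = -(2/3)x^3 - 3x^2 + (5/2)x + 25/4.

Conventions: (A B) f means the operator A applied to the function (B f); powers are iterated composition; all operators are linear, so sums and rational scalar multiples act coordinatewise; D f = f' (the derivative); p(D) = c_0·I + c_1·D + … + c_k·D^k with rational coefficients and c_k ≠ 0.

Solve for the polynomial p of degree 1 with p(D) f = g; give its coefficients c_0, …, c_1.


p(D) = -I − (3/2)·D, i.e. c_0 = -1, c_1 = -3/2

D^0 f = (2/3)x^3 - (5/2)x - 5/2
D^1 f = 2x^2 - 5/2
matching coefficients of g against c_0 f + c_1 Df + … from the top degree down determines the c_i
solution: c_0 = -1, c_1 = -3/2


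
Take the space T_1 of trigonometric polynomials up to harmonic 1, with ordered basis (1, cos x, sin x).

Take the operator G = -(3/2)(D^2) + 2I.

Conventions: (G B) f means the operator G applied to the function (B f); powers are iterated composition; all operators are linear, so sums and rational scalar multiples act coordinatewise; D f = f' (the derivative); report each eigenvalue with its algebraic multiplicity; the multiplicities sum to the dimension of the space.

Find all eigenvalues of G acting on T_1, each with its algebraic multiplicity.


image of 1: 2
image of cos x: (7/2)cos x
image of sin x: (7/2)sin x
the matrix is diagonal; its diagonal is (2, 7/2, 7/2)
for a triangular matrix the eigenvalues are the diagonal entries, with algebraic multiplicity their repetition count

λ = 2 (multiplicity 1), λ = 7/2 (multiplicity 2)


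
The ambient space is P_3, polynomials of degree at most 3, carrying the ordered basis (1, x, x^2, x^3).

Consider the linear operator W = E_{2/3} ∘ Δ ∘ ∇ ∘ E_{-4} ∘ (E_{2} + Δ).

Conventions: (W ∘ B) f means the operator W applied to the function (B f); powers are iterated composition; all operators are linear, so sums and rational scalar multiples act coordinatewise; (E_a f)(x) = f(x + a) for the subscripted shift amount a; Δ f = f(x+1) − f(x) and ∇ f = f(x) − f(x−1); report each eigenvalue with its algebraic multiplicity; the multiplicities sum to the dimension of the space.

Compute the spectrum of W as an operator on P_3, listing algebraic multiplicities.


λ = 0 (multiplicity 4)

image of 1: 0
image of x: 0
image of x^2: 2
image of x^3: 6x - 2
the matrix is upper triangular; its diagonal is (0, 0, 0, 0)
for a triangular matrix the eigenvalues are the diagonal entries, with algebraic multiplicity their repetition count


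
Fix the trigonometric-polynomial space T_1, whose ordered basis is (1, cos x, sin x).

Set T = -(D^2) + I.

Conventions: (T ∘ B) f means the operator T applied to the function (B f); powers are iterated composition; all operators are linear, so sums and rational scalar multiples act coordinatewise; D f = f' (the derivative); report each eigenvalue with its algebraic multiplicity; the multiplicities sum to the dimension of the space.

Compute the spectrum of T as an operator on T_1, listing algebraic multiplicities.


image of 1: 1
image of cos x: 2cos x
image of sin x: 2sin x
the matrix is diagonal; its diagonal is (1, 2, 2)
for a triangular matrix the eigenvalues are the diagonal entries, with algebraic multiplicity their repetition count

λ = 1 (multiplicity 1), λ = 2 (multiplicity 2)


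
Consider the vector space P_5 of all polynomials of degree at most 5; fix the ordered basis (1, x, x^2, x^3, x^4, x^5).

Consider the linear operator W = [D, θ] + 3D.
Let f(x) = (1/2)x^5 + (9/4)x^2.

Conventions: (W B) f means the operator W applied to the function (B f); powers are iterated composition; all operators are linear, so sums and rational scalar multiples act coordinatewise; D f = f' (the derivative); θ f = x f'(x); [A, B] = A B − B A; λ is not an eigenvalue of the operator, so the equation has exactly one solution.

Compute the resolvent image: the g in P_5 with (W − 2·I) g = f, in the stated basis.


write g with unknown coordinates in the stated basis and equate coefficients in (W − 2·I) g = f
solving from the highest basis element down gives g = -(1/4)x^5 - (5/2)x^4 - 20x^3 - (969/8)x^2 - (969/2)x - 969
check: W g = -5x^4 - 40x^3 - 240x^2 - 969x - 1938
so W g − 2·g = (1/2)x^5 + (9/4)x^2 = f ✓

the result is g(x) = -(1/4)x^5 - (5/2)x^4 - 20x^3 - (969/8)x^2 - (969/2)x - 969


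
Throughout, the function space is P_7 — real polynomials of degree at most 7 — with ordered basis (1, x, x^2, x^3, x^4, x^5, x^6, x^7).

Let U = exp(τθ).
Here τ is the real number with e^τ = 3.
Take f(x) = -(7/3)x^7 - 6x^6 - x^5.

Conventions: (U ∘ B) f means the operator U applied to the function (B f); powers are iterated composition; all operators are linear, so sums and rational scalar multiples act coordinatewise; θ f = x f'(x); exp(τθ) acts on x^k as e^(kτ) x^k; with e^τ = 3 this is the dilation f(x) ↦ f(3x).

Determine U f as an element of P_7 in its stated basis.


the image equals g(x) = -5103x^7 - 4374x^6 - 243x^5

exp(τθ) x^k = e^(kτ) x^k; with e^τ = 3 this sends x^k to 3^k x^k
x^5 ↦ 243 x^5
x^6 ↦ 729 x^6
x^7 ↦ 2187 x^7
applying this coordinatewise to f: exp(τθ) f = -5103x^7 - 4374x^6 - 243x^5


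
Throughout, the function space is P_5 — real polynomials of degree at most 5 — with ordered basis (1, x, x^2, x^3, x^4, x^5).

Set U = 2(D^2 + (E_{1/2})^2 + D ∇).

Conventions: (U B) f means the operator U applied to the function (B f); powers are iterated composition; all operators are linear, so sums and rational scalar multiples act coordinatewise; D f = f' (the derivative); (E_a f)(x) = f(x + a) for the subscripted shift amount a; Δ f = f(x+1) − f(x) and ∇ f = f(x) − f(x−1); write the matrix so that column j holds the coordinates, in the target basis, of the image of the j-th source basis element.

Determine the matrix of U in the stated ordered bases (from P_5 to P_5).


image of 1: 2
image of x: 2x + 2
image of x^2: 2x^2 + 4x + 10
image of x^3: 2x^3 + 6x^2 + 30x - 4
image of x^4: 2x^4 + 8x^3 + 60x^2 - 16x + 10
image of x^5: 2x^5 + 10x^4 + 100x^3 - 40x^2 + 50x - 8
each image's coordinates form column j of the matrix

the matrix is [[2, 2, 10, -4, 10, -8]; [0, 2, 4, 30, -16, 50]; [0, 0, 2, 6, 60, -40]; [0, 0, 0, 2, 8, 100]; [0, 0, 0, 0, 2, 10]; [0, 0, 0, 0, 0, 2]] (rows listed top to bottom)


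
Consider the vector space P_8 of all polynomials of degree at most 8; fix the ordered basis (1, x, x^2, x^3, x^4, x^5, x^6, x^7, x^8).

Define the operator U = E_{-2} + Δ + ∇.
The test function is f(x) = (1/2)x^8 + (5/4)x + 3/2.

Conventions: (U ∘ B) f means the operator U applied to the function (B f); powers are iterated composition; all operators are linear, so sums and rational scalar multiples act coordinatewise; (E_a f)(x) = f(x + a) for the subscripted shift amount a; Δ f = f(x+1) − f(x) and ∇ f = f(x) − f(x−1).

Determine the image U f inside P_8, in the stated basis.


E_{-2} f = (1/2)x^8 - 8x^7 + 56x^6 - 224x^5 + 560x^4 - 896x^3 + 896x^2 - (2043/4)x + 127
Δ f = 4x^7 + 14x^6 + 28x^5 + 35x^4 + 28x^3 + 14x^2 + 4x + 7/4
∇ f = 4x^7 - 14x^6 + 28x^5 - 35x^4 + 28x^3 - 14x^2 + 4x + 3/4
(E_{-2} + Δ + ∇) f = (1/2)x^8 + 56x^6 - 168x^5 + 560x^4 - 840x^3 + 896x^2 - (2011/4)x + 259/2

the result is g(x) = (1/2)x^8 + 56x^6 - 168x^5 + 560x^4 - 840x^3 + 896x^2 - (2011/4)x + 259/2


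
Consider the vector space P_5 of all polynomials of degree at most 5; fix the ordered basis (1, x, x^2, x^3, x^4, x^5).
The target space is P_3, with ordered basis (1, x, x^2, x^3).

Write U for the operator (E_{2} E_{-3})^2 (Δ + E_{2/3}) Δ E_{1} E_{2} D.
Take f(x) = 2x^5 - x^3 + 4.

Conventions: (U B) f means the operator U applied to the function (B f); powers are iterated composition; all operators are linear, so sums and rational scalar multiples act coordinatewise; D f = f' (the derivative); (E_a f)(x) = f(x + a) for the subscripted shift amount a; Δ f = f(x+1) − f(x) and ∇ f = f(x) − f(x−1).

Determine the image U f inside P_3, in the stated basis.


g(x) = 40x^3 + 380x^2 + (3142/3)x + 24557/27

D f = 10x^4 - 3x^2
E_{2} D f = 10x^4 + 80x^3 + 237x^2 + 308x + 148
E_{1} E_{2} D f = 10x^4 + 120x^3 + 537x^2 + 1062x + 783
Δ (E_{1} E_{2} D) f = 40x^3 + 420x^2 + 1474x + 1729
Δ Δ (E_{1} E_{2} D) f = 120x^2 + 960x + 1934
E_{2/3} Δ (E_{1} E_{2} D) f = 40x^3 + 500x^2 + (6262/3)x + 78575/27
(Δ + E_{2/3}) Δ (E_{1} E_{2} D) f = 40x^3 + 620x^2 + (9142/3)x + 130793/27
E_{-3} ((Δ + E_{2/3}) Δ E_{1} E_{2} D) f = 40x^3 + 260x^2 + (1222/3)x + 5459/27
E_{2} E_{-3} ((Δ + E_{2/3}) Δ E_{1} E_{2} D) f = 40x^3 + 500x^2 + (5782/3)x + 64175/27
E_{-3} (E_{2} E_{-3}) ((Δ + E_{2/3}) Δ E_{1} E_{2} D) f = 40x^3 + 140x^2 + (22/3)x + 401/27
E_{2} E_{-3} (E_{2} E_{-3}) ((Δ + E_{2/3}) Δ E_{1} E_{2} D) f = 40x^3 + 380x^2 + (3142/3)x + 24557/27


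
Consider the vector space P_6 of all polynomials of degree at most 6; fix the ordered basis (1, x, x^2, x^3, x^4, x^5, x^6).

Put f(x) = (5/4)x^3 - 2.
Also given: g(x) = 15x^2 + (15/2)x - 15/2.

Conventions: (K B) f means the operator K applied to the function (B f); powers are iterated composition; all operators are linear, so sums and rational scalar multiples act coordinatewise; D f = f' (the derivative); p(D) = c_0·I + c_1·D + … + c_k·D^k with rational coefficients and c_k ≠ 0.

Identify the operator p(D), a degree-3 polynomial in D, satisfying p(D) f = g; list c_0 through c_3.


p(D) = 4·D + D^2 − D^3, i.e. c_0 = 0, c_1 = 4, c_2 = 1, c_3 = -1

D^0 f = (5/4)x^3 - 2
D^1 f = (15/4)x^2
D^2 f = (15/2)x
D^3 f = 15/2
matching coefficients of g against c_0 f + c_1 Df + … from the top degree down determines the c_i
solution: c_0 = 0, c_1 = 4, c_2 = 1, c_3 = -1


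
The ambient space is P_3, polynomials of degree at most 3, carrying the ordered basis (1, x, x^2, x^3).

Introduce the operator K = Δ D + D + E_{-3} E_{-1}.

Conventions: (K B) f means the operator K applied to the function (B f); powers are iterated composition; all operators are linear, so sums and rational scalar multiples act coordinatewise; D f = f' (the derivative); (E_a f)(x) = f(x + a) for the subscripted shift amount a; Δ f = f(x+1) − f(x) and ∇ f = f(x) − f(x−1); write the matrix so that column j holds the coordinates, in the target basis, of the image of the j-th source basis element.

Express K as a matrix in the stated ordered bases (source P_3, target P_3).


image of 1: 1
image of x: x - 3
image of x^2: x^2 - 6x + 18
image of x^3: x^3 - 9x^2 + 54x - 61
each image's coordinates form column j of the matrix

the matrix is [[1, -3, 18, -61]; [0, 1, -6, 54]; [0, 0, 1, -9]; [0, 0, 0, 1]] (rows listed top to bottom)


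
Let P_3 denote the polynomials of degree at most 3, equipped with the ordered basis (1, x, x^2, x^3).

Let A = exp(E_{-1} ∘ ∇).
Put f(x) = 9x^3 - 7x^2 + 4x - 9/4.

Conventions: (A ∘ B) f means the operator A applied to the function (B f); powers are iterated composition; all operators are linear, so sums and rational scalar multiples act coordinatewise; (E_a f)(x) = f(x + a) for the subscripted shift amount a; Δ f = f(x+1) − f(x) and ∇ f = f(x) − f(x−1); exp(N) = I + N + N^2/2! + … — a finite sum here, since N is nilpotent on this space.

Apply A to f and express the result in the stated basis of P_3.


order-1 term: 27x^2 - 95x + 88
order-2 term: 27x - 88
order-3 term: 9
the series for exp(E_{-1} ∘ ∇) f terminates at order 3
exp(E_{-1} ∘ ∇) f = 9x^3 + 20x^2 - 64x + 27/4

the image equals g(x) = 9x^3 + 20x^2 - 64x + 27/4


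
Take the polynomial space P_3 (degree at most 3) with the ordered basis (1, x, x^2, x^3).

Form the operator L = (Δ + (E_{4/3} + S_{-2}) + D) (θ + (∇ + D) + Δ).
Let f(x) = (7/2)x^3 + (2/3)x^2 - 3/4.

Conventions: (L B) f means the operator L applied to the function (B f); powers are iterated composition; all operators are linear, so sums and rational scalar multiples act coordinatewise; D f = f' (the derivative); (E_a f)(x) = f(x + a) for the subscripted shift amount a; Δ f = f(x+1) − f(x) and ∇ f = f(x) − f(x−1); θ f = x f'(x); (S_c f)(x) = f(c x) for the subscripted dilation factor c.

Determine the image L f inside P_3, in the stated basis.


θ f = (21/2)x^3 + (4/3)x^2
∇ f = (21/2)x^2 - (55/6)x + 17/6
D f = (21/2)x^2 + (4/3)x
(∇ + D) f = 21x^2 - (47/6)x + 17/6
Δ f = (21/2)x^2 + (71/6)x + 25/6
(θ + (∇ + D) + Δ) f = (21/2)x^3 + (197/6)x^2 + 4x + 7
Δ (θ + (∇ + D) + Δ) f = (63/2)x^2 + (583/6)x + 142/3
E_{4/3} (θ + (∇ + D) + Δ) f = (21/2)x^3 + (449/6)x^2 + (1328/9)x + 2581/27
S_{-2} (θ + (∇ + D) + Δ) f = -84x^3 + (394/3)x^2 - 8x + 7
(E_{4/3} + S_{-2}) (θ + (∇ + D) + Δ) f = -(147/2)x^3 + (1237/6)x^2 + (1256/9)x + 2770/27
D (θ + (∇ + D) + Δ) f = (63/2)x^2 + (197/3)x + 4
(Δ + (E_{4/3} + S_{-2}) + D) (θ + (∇ + D) + Δ) f = -(147/2)x^3 + (1615/6)x^2 + (5443/18)x + 4156/27

the result is g(x) = -(147/2)x^3 + (1615/6)x^2 + (5443/18)x + 4156/27


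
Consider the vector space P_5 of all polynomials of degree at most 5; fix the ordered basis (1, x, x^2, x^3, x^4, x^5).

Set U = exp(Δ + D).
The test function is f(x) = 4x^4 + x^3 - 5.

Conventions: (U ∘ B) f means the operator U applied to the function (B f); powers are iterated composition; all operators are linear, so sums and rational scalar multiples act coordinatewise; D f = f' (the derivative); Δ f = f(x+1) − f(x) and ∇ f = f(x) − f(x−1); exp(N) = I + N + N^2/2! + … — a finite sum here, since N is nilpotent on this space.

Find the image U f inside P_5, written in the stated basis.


order-1 term: 32x^3 + 30x^2 + 19x + 5
order-2 term: 96x^2 + 108x + 50
order-3 term: 128x + 104
order-4 term: 64
the series for exp(Δ + D) f terminates at order 4
exp(Δ + D) f = 4x^4 + 33x^3 + 126x^2 + 255x + 218

g(x) = 4x^4 + 33x^3 + 126x^2 + 255x + 218


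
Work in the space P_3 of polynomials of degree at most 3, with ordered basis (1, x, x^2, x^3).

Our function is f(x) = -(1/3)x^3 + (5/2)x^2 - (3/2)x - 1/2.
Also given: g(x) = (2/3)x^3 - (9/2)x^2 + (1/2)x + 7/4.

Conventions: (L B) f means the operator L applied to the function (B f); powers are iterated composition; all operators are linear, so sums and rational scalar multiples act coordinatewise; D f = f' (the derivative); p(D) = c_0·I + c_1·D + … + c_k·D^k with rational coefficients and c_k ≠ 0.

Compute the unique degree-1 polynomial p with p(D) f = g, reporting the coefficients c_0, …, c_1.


p(D) = -2·I − (1/2)·D, i.e. c_0 = -2, c_1 = -1/2

D^0 f = -(1/3)x^3 + (5/2)x^2 - (3/2)x - 1/2
D^1 f = -x^2 + 5x - 3/2
matching coefficients of g against c_0 f + c_1 Df + … from the top degree down determines the c_i
solution: c_0 = -2, c_1 = -1/2


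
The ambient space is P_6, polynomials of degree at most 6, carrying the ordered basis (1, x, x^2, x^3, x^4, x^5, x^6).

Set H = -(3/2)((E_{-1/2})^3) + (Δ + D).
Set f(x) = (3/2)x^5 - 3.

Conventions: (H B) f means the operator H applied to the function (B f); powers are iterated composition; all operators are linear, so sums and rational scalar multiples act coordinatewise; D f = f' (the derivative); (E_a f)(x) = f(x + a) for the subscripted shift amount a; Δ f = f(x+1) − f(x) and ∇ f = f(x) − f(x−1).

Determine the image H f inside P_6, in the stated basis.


the image equals g(x) = -(9/4)x^5 + (255/8)x^4 - (285/8)x^3 + (1455/16)x^2 - (3165/64)x + 2955/128

E_{-1/2} f = (3/2)x^5 - (15/4)x^4 + (15/4)x^3 - (15/8)x^2 + (15/32)x - 195/64
E_{-1/2} E_{-1/2} f = (3/2)x^5 - (15/2)x^4 + 15x^3 - 15x^2 + (15/2)x - 9/2
E_{-1/2} E_{-1/2} E_{-1/2} f = (3/2)x^5 - (45/4)x^4 + (135/4)x^3 - (405/8)x^2 + (1215/32)x - 921/64
(-(3/2)((E_{-1/2})^3)) f = -(9/4)x^5 + (135/8)x^4 - (405/8)x^3 + (1215/16)x^2 - (3645/64)x + 2763/128
Δ f = (15/2)x^4 + 15x^3 + 15x^2 + (15/2)x + 3/2
D f = (15/2)x^4
(Δ + D) f = 15x^4 + 15x^3 + 15x^2 + (15/2)x + 3/2
(-(3/2)((E_{-1/2})^3) + (Δ + D)) f = -(9/4)x^5 + (255/8)x^4 - (285/8)x^3 + (1455/16)x^2 - (3165/64)x + 2955/128


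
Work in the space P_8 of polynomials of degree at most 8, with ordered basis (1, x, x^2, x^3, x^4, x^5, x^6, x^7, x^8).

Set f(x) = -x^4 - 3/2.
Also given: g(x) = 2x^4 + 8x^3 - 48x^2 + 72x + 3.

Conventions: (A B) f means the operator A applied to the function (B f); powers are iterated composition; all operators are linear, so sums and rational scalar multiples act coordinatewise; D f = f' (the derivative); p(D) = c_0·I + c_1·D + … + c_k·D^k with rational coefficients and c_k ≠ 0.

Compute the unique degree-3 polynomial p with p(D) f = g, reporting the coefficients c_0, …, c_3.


p(D) = -2·I − 2·D + 4·D^2 − 3·D^3, i.e. c_0 = -2, c_1 = -2, c_2 = 4, c_3 = -3

D^0 f = -x^4 - 3/2
D^1 f = -4x^3
D^2 f = -12x^2
D^3 f = -24x
matching coefficients of g against c_0 f + c_1 Df + … from the top degree down determines the c_i
solution: c_0 = -2, c_1 = -2, c_2 = 4, c_3 = -3


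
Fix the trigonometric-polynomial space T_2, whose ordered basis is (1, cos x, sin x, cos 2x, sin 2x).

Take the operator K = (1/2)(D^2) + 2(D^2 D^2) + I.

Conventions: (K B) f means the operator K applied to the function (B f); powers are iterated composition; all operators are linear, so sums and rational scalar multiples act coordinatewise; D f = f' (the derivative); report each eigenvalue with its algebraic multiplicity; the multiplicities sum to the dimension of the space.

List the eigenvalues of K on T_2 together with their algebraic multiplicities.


λ = 1 (multiplicity 1), λ = 5/2 (multiplicity 2), λ = 31 (multiplicity 2)

image of 1: 1
image of cos x: (5/2)cos x
image of sin x: (5/2)sin x
image of cos 2x: 31cos 2x
image of sin 2x: 31sin 2x
the matrix is diagonal; its diagonal is (1, 5/2, 5/2, 31, 31)
for a triangular matrix the eigenvalues are the diagonal entries, with algebraic multiplicity their repetition count


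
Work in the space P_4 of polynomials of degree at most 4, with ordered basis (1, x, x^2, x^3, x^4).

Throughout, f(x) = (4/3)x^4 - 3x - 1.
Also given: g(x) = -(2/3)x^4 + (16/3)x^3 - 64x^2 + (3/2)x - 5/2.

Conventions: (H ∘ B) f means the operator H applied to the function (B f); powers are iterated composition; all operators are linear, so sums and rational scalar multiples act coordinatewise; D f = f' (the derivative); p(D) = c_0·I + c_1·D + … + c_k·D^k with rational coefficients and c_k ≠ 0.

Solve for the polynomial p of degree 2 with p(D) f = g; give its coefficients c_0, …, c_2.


D^0 f = (4/3)x^4 - 3x - 1
D^1 f = (16/3)x^3 - 3
D^2 f = 16x^2
matching coefficients of g against c_0 f + c_1 Df + … from the top degree down determines the c_i
solution: c_0 = -1/2, c_1 = 1, c_2 = -4

c_0 = -1/2, c_1 = 1, c_2 = -4


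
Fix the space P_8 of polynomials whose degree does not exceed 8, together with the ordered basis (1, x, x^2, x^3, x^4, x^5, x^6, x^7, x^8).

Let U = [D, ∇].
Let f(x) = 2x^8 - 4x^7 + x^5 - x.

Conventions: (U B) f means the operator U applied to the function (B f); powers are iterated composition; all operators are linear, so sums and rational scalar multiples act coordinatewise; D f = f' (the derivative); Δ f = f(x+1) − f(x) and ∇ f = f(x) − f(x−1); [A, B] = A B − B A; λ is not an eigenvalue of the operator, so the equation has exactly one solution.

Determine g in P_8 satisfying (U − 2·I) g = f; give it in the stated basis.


the result is g(x) = -x^8 + 2x^7 - (1/2)x^5 + (1/2)x

write g with unknown coordinates in the stated basis and equate coefficients in (U − 2·I) g = f
solving from the highest basis element down gives g = -x^8 + 2x^7 - (1/2)x^5 + (1/2)x
check: U g = 0
so U g − 2·g = 2x^8 - 4x^7 + x^5 - x = f ✓


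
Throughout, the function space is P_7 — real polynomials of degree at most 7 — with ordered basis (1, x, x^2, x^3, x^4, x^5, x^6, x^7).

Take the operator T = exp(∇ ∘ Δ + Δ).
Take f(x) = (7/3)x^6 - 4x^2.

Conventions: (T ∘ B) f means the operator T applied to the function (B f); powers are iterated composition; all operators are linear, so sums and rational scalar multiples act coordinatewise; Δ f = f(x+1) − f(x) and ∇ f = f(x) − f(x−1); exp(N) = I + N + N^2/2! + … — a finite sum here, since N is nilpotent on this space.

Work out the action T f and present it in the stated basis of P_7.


order-1 term: 14x^5 + 105x^4 + (140/3)x^3 + 105x^2 + 6x - 5
order-2 term: 35x^4 + 420x^3 + 1085x^2 + 630x + 1045/3
order-3 term: (140/3)x^3 + 630x^2 + 2030x + 1470
order-4 term: 35x^2 + 420x + 2975/3
order-5 term: 14x + 105
order-6 term: 7/3
the series for exp(∇ ∘ Δ + Δ) f terminates at order 6
exp(∇ ∘ Δ + Δ) f = (7/3)x^6 + 14x^5 + 140x^4 + (1540/3)x^3 + 1851x^2 + 3100x + 8737/3

g(x) = (7/3)x^6 + 14x^5 + 140x^4 + (1540/3)x^3 + 1851x^2 + 3100x + 8737/3


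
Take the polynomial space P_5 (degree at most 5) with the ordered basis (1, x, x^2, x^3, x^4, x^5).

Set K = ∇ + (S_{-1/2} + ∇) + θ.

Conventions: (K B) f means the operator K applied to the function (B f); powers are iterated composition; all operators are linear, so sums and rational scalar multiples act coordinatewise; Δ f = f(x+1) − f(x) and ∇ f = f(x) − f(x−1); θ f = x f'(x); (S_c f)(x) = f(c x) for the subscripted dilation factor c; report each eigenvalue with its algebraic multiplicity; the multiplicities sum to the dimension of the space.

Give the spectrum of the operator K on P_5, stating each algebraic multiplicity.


image of 1: 1
image of x: (1/2)x + 2
image of x^2: (9/4)x^2 + 4x - 2
image of x^3: (23/8)x^3 + 6x^2 - 6x + 2
image of x^4: (65/16)x^4 + 8x^3 - 12x^2 + 8x - 2
image of x^5: (159/32)x^5 + 10x^4 - 20x^3 + 20x^2 - 10x + 2
the matrix is upper triangular; its diagonal is (1, 1/2, 9/4, 23/8, 65/16, 159/32)
for a triangular matrix the eigenvalues are the diagonal entries, with algebraic multiplicity their repetition count

λ = 1/2 (multiplicity 1), λ = 1 (multiplicity 1), λ = 9/4 (multiplicity 1), λ = 23/8 (multiplicity 1), λ = 65/16 (multiplicity 1), λ = 159/32 (multiplicity 1)


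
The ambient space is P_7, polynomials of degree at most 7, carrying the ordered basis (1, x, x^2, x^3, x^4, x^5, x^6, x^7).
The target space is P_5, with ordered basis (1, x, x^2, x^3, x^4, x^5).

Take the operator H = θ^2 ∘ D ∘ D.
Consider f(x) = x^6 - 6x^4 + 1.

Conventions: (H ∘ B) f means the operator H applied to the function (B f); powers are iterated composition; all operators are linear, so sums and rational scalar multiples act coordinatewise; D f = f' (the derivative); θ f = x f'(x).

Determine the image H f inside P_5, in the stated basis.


the result is g(x) = 480x^4 - 288x^2

D f = 6x^5 - 24x^3
D D f = 30x^4 - 72x^2
θ D D f = 120x^4 - 144x^2
θ θ D D f = 480x^4 - 288x^2


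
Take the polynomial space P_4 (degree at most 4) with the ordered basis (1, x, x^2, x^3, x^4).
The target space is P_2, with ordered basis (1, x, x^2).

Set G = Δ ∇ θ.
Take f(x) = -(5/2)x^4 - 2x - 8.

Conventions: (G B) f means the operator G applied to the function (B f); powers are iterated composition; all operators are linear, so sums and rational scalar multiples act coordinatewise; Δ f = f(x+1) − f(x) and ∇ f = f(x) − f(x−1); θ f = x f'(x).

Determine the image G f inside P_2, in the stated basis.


θ f = -10x^4 - 2x
∇ θ f = -40x^3 + 60x^2 - 40x + 8
Δ ∇ θ f = -120x^2 - 20

the result is g(x) = -120x^2 - 20


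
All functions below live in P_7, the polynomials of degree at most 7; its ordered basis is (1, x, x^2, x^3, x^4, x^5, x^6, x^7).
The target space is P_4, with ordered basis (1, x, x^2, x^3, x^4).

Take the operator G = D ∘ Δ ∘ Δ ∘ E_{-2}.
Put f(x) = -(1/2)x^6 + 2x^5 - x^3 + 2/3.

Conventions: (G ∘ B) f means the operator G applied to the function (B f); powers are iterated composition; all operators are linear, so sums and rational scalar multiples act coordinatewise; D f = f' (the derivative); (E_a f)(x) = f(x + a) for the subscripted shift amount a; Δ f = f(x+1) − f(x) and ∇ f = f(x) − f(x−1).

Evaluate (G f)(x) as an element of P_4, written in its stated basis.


the result is g(x) = -60x^3 + 300x^2 - 450x + 224

E_{-2} f = -(1/2)x^6 + 8x^5 - 50x^4 + 159x^3 - 274x^2 + 244x - 262/3
Δ E_{-2} f = -3x^5 + (65/2)x^4 - 130x^3 + (499/2)x^2 - 234x + 173/2
Δ Δ E_{-2} f = -15x^4 + 100x^3 - 225x^2 + 224x - 85
D Δ Δ E_{-2} f = -60x^3 + 300x^2 - 450x + 224


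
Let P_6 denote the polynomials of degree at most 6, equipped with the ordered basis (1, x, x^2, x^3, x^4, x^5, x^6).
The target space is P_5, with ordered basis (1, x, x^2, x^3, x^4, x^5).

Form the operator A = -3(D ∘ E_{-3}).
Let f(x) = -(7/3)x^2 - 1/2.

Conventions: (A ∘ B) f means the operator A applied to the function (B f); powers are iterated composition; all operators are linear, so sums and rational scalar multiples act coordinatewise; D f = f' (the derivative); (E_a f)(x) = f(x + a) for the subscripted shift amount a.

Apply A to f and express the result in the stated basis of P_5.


g(x) = 14x - 42

E_{-3} f = -(7/3)x^2 + 14x - 43/2
D E_{-3} f = -(14/3)x + 14
(-3(D ∘ E_{-3})) f = 14x - 42


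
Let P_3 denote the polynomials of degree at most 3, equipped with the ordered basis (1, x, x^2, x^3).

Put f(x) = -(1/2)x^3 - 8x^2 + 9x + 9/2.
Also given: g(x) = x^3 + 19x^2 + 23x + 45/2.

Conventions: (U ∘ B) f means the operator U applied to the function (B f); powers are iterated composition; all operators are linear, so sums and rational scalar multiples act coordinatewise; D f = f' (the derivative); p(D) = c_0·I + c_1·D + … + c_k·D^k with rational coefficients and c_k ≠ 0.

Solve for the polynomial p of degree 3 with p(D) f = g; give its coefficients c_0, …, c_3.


D^0 f = -(1/2)x^3 - 8x^2 + 9x + 9/2
D^1 f = -(3/2)x^2 - 16x + 9
D^2 f = -3x - 16
D^3 f = -3
matching coefficients of g against c_0 f + c_1 Df + … from the top degree down determines the c_i
solution: c_0 = -2, c_1 = -2, c_2 = -3, c_3 = -1/2

p(D) = -2·I − 2·D − 3·D^2 − (1/2)·D^3, i.e. c_0 = -2, c_1 = -2, c_2 = -3, c_3 = -1/2


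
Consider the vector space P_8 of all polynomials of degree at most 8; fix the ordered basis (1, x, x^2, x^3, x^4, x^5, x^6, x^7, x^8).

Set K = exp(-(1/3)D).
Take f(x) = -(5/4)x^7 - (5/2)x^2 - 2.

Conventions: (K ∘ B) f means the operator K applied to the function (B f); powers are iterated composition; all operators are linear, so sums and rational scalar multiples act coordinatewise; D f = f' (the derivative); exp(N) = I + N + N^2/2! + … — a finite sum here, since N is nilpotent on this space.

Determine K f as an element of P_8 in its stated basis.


order-1 term: (35/12)x^6 + (5/3)x
order-2 term: -(35/12)x^5 - 5/18
order-3 term: (175/108)x^4
order-4 term: -(175/324)x^3
order-5 term: (35/324)x^2
order-6 term: -(35/2916)x
order-7 term: 5/8748
the series for exp(-(1/3)D) f terminates at order 7
exp(-(1/3)D) f = -(5/4)x^7 + (35/12)x^6 - (35/12)x^5 + (175/108)x^4 - (175/324)x^3 - (775/324)x^2 + (4825/2916)x - 19921/8748

the result is g(x) = -(5/4)x^7 + (35/12)x^6 - (35/12)x^5 + (175/108)x^4 - (175/324)x^3 - (775/324)x^2 + (4825/2916)x - 19921/8748


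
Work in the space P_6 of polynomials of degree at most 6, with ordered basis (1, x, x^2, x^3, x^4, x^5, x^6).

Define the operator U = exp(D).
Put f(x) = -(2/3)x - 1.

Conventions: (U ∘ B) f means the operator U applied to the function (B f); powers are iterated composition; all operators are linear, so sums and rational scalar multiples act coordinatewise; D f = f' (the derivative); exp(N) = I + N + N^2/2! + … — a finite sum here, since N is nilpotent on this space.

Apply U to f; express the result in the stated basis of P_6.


order-1 term: -2/3
the series for exp(D) f terminates at order 1
exp(D) f = -(2/3)x - 5/3

the image equals g(x) = -(2/3)x - 5/3


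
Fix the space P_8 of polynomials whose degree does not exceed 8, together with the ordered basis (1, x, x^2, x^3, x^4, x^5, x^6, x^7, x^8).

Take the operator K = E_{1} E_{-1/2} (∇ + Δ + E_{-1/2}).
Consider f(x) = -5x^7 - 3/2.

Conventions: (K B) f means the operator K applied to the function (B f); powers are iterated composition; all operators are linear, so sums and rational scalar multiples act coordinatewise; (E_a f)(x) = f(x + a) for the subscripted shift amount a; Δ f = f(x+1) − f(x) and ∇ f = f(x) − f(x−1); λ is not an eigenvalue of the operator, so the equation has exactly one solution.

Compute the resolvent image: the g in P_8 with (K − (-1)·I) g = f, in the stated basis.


the image equals g(x) = -(5/2)x^7 + (35/2)x^6 - (105/2)x^5 + (1225/8)x^4 - (1925/4)x^3 + (31605/32)x^2 - (39935/32)x + 107639/128

write g with unknown coordinates in the stated basis and equate coefficients in (K − (-1)·I) g = f
solving from the highest basis element down gives g = -(5/2)x^7 + (35/2)x^6 - (105/2)x^5 + (1225/8)x^4 - (1925/4)x^3 + (31605/32)x^2 - (39935/32)x + 107639/128
check: K g = -(5/2)x^7 - (35/2)x^6 + (105/2)x^5 - (1225/8)x^4 + (1925/4)x^3 - (31605/32)x^2 + (39935/32)x - 107831/128
so K g − (-1)·g = -5x^7 - 3/2 = f ✓


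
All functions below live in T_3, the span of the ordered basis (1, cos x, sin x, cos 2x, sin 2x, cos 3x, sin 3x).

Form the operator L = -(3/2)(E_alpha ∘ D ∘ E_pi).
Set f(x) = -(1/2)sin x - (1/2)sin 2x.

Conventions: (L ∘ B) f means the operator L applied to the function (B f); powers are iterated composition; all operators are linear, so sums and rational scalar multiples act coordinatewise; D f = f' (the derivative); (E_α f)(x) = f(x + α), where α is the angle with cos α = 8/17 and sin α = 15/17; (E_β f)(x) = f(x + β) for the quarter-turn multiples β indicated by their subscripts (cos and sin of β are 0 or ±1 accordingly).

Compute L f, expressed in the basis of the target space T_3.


the result is g(x) = -(6/17)cos x + (45/68)sin x - (483/578)cos 2x - (360/289)sin 2x

E_pi f = (1/2)sin x - (1/2)sin 2x
D E_pi f = (1/2)cos x - cos 2x
E_alpha D E_pi f = (4/17)cos x - (15/34)sin x + (161/289)cos 2x + (240/289)sin 2x
(-(3/2)(E_alpha ∘ D ∘ E_pi)) f = -(6/17)cos x + (45/68)sin x - (483/578)cos 2x - (360/289)sin 2x


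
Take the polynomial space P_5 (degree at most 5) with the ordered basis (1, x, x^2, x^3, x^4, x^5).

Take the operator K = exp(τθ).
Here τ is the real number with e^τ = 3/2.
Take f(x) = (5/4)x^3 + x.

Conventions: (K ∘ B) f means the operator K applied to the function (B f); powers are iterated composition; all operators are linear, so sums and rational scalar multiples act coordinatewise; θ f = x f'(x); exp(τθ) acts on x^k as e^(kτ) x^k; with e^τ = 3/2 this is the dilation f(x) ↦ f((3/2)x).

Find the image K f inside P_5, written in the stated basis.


exp(τθ) x^k = e^(kτ) x^k; with e^τ = 3/2 this sends x^k to (3/2)^k x^k
x ↦ 3/2 x
x^3 ↦ 27/8 x^3
applying this coordinatewise to f: exp(τθ) f = (135/32)x^3 + (3/2)x

g(x) = (135/32)x^3 + (3/2)x
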